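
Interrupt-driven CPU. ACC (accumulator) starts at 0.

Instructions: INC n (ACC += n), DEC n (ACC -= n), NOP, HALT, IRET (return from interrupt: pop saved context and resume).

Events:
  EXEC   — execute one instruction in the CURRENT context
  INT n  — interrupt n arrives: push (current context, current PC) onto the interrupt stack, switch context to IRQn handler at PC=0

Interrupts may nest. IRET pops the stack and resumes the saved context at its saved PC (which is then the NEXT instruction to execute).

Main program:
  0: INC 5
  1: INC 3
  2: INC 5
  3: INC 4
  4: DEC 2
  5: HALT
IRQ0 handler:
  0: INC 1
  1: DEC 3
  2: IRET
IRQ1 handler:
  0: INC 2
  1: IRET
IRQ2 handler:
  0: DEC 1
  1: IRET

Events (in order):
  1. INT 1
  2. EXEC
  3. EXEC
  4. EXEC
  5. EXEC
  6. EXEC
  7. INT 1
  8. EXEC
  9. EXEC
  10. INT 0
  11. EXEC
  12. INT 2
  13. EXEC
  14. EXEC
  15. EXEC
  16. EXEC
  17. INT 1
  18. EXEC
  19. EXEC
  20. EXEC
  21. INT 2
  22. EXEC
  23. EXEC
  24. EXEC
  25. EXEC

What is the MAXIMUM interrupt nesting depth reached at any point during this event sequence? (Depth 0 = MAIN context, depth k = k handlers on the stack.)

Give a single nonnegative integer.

Answer: 2

Derivation:
Event 1 (INT 1): INT 1 arrives: push (MAIN, PC=0), enter IRQ1 at PC=0 (depth now 1) [depth=1]
Event 2 (EXEC): [IRQ1] PC=0: INC 2 -> ACC=2 [depth=1]
Event 3 (EXEC): [IRQ1] PC=1: IRET -> resume MAIN at PC=0 (depth now 0) [depth=0]
Event 4 (EXEC): [MAIN] PC=0: INC 5 -> ACC=7 [depth=0]
Event 5 (EXEC): [MAIN] PC=1: INC 3 -> ACC=10 [depth=0]
Event 6 (EXEC): [MAIN] PC=2: INC 5 -> ACC=15 [depth=0]
Event 7 (INT 1): INT 1 arrives: push (MAIN, PC=3), enter IRQ1 at PC=0 (depth now 1) [depth=1]
Event 8 (EXEC): [IRQ1] PC=0: INC 2 -> ACC=17 [depth=1]
Event 9 (EXEC): [IRQ1] PC=1: IRET -> resume MAIN at PC=3 (depth now 0) [depth=0]
Event 10 (INT 0): INT 0 arrives: push (MAIN, PC=3), enter IRQ0 at PC=0 (depth now 1) [depth=1]
Event 11 (EXEC): [IRQ0] PC=0: INC 1 -> ACC=18 [depth=1]
Event 12 (INT 2): INT 2 arrives: push (IRQ0, PC=1), enter IRQ2 at PC=0 (depth now 2) [depth=2]
Event 13 (EXEC): [IRQ2] PC=0: DEC 1 -> ACC=17 [depth=2]
Event 14 (EXEC): [IRQ2] PC=1: IRET -> resume IRQ0 at PC=1 (depth now 1) [depth=1]
Event 15 (EXEC): [IRQ0] PC=1: DEC 3 -> ACC=14 [depth=1]
Event 16 (EXEC): [IRQ0] PC=2: IRET -> resume MAIN at PC=3 (depth now 0) [depth=0]
Event 17 (INT 1): INT 1 arrives: push (MAIN, PC=3), enter IRQ1 at PC=0 (depth now 1) [depth=1]
Event 18 (EXEC): [IRQ1] PC=0: INC 2 -> ACC=16 [depth=1]
Event 19 (EXEC): [IRQ1] PC=1: IRET -> resume MAIN at PC=3 (depth now 0) [depth=0]
Event 20 (EXEC): [MAIN] PC=3: INC 4 -> ACC=20 [depth=0]
Event 21 (INT 2): INT 2 arrives: push (MAIN, PC=4), enter IRQ2 at PC=0 (depth now 1) [depth=1]
Event 22 (EXEC): [IRQ2] PC=0: DEC 1 -> ACC=19 [depth=1]
Event 23 (EXEC): [IRQ2] PC=1: IRET -> resume MAIN at PC=4 (depth now 0) [depth=0]
Event 24 (EXEC): [MAIN] PC=4: DEC 2 -> ACC=17 [depth=0]
Event 25 (EXEC): [MAIN] PC=5: HALT [depth=0]
Max depth observed: 2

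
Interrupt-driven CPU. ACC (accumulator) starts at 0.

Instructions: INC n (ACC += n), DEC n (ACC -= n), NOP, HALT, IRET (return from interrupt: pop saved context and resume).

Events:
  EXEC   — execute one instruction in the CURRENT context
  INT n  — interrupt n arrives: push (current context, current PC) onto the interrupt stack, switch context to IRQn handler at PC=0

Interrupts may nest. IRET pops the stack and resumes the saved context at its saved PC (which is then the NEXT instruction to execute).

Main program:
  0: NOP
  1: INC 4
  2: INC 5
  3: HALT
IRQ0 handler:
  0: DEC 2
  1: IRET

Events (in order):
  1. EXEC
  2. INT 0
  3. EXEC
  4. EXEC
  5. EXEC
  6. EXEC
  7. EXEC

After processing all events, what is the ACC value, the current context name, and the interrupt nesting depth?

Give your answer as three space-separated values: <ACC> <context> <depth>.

Answer: 7 MAIN 0

Derivation:
Event 1 (EXEC): [MAIN] PC=0: NOP
Event 2 (INT 0): INT 0 arrives: push (MAIN, PC=1), enter IRQ0 at PC=0 (depth now 1)
Event 3 (EXEC): [IRQ0] PC=0: DEC 2 -> ACC=-2
Event 4 (EXEC): [IRQ0] PC=1: IRET -> resume MAIN at PC=1 (depth now 0)
Event 5 (EXEC): [MAIN] PC=1: INC 4 -> ACC=2
Event 6 (EXEC): [MAIN] PC=2: INC 5 -> ACC=7
Event 7 (EXEC): [MAIN] PC=3: HALT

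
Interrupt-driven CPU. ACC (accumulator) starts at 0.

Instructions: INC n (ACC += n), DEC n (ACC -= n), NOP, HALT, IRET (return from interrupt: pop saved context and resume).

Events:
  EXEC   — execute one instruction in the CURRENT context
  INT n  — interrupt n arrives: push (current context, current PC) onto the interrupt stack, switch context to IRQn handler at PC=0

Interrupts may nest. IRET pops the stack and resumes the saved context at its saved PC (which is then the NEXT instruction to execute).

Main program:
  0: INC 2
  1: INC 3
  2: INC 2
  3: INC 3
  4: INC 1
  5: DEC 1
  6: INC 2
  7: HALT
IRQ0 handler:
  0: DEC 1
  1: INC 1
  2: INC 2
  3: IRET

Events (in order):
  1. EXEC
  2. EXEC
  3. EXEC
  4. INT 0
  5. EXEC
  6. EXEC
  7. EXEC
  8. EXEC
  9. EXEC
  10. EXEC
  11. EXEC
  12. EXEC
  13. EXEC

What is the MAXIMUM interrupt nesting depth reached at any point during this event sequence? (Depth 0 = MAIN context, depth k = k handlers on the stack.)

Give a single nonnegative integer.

Answer: 1

Derivation:
Event 1 (EXEC): [MAIN] PC=0: INC 2 -> ACC=2 [depth=0]
Event 2 (EXEC): [MAIN] PC=1: INC 3 -> ACC=5 [depth=0]
Event 3 (EXEC): [MAIN] PC=2: INC 2 -> ACC=7 [depth=0]
Event 4 (INT 0): INT 0 arrives: push (MAIN, PC=3), enter IRQ0 at PC=0 (depth now 1) [depth=1]
Event 5 (EXEC): [IRQ0] PC=0: DEC 1 -> ACC=6 [depth=1]
Event 6 (EXEC): [IRQ0] PC=1: INC 1 -> ACC=7 [depth=1]
Event 7 (EXEC): [IRQ0] PC=2: INC 2 -> ACC=9 [depth=1]
Event 8 (EXEC): [IRQ0] PC=3: IRET -> resume MAIN at PC=3 (depth now 0) [depth=0]
Event 9 (EXEC): [MAIN] PC=3: INC 3 -> ACC=12 [depth=0]
Event 10 (EXEC): [MAIN] PC=4: INC 1 -> ACC=13 [depth=0]
Event 11 (EXEC): [MAIN] PC=5: DEC 1 -> ACC=12 [depth=0]
Event 12 (EXEC): [MAIN] PC=6: INC 2 -> ACC=14 [depth=0]
Event 13 (EXEC): [MAIN] PC=7: HALT [depth=0]
Max depth observed: 1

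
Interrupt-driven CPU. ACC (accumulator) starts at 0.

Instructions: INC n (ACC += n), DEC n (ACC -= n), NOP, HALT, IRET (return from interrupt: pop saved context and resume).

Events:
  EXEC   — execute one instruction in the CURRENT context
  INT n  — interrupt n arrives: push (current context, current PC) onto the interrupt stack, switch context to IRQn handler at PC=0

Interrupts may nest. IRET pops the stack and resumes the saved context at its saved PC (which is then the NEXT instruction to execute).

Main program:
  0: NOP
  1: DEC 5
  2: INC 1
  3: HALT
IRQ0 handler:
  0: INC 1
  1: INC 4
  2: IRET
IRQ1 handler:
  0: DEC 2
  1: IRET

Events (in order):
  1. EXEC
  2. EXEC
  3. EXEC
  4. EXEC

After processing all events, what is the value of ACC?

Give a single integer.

Answer: -4

Derivation:
Event 1 (EXEC): [MAIN] PC=0: NOP
Event 2 (EXEC): [MAIN] PC=1: DEC 5 -> ACC=-5
Event 3 (EXEC): [MAIN] PC=2: INC 1 -> ACC=-4
Event 4 (EXEC): [MAIN] PC=3: HALT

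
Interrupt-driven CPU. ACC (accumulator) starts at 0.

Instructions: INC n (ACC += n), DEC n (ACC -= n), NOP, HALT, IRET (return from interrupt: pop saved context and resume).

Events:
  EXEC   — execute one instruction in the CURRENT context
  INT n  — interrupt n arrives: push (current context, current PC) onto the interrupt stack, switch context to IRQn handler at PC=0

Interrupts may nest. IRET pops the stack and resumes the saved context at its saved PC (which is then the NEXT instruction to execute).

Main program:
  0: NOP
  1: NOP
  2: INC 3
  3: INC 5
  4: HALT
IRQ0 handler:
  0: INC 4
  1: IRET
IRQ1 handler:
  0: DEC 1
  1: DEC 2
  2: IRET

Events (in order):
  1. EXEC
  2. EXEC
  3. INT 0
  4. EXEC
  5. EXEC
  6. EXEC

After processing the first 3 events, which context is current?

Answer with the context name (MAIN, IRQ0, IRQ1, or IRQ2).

Event 1 (EXEC): [MAIN] PC=0: NOP
Event 2 (EXEC): [MAIN] PC=1: NOP
Event 3 (INT 0): INT 0 arrives: push (MAIN, PC=2), enter IRQ0 at PC=0 (depth now 1)

Answer: IRQ0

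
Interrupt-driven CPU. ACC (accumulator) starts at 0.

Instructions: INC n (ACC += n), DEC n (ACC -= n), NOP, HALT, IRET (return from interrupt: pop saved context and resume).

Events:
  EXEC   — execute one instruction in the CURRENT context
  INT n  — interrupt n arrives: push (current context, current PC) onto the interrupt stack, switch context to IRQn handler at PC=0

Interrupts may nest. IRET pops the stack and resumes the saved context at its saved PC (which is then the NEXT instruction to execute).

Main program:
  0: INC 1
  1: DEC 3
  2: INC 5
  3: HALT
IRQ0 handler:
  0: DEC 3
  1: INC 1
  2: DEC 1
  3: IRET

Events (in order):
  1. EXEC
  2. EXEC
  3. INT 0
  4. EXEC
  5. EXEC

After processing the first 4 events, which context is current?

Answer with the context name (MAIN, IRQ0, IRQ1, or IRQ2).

Answer: IRQ0

Derivation:
Event 1 (EXEC): [MAIN] PC=0: INC 1 -> ACC=1
Event 2 (EXEC): [MAIN] PC=1: DEC 3 -> ACC=-2
Event 3 (INT 0): INT 0 arrives: push (MAIN, PC=2), enter IRQ0 at PC=0 (depth now 1)
Event 4 (EXEC): [IRQ0] PC=0: DEC 3 -> ACC=-5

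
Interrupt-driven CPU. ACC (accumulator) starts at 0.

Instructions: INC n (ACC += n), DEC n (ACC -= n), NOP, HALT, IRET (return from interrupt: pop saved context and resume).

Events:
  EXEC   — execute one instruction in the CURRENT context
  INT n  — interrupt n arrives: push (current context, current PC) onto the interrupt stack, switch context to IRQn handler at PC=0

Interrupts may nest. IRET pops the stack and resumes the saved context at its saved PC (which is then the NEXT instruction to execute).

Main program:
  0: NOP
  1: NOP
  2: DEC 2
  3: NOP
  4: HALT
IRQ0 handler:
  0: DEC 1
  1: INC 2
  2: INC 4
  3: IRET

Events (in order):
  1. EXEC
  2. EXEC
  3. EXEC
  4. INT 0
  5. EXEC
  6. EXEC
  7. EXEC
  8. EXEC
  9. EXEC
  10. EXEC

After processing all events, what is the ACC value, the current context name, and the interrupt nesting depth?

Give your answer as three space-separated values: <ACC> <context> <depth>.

Event 1 (EXEC): [MAIN] PC=0: NOP
Event 2 (EXEC): [MAIN] PC=1: NOP
Event 3 (EXEC): [MAIN] PC=2: DEC 2 -> ACC=-2
Event 4 (INT 0): INT 0 arrives: push (MAIN, PC=3), enter IRQ0 at PC=0 (depth now 1)
Event 5 (EXEC): [IRQ0] PC=0: DEC 1 -> ACC=-3
Event 6 (EXEC): [IRQ0] PC=1: INC 2 -> ACC=-1
Event 7 (EXEC): [IRQ0] PC=2: INC 4 -> ACC=3
Event 8 (EXEC): [IRQ0] PC=3: IRET -> resume MAIN at PC=3 (depth now 0)
Event 9 (EXEC): [MAIN] PC=3: NOP
Event 10 (EXEC): [MAIN] PC=4: HALT

Answer: 3 MAIN 0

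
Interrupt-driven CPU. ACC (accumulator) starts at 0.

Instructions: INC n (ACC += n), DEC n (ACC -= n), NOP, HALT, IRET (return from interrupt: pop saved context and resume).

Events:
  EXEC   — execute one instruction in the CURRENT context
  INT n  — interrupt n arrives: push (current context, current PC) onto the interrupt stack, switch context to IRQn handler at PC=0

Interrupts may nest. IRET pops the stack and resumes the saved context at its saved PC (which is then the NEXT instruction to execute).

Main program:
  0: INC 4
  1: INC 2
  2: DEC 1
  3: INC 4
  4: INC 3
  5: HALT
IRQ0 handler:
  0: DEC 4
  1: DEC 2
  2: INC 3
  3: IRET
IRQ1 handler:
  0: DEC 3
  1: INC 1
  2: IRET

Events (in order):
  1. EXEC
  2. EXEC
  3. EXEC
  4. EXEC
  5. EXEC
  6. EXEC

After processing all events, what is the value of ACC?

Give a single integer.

Event 1 (EXEC): [MAIN] PC=0: INC 4 -> ACC=4
Event 2 (EXEC): [MAIN] PC=1: INC 2 -> ACC=6
Event 3 (EXEC): [MAIN] PC=2: DEC 1 -> ACC=5
Event 4 (EXEC): [MAIN] PC=3: INC 4 -> ACC=9
Event 5 (EXEC): [MAIN] PC=4: INC 3 -> ACC=12
Event 6 (EXEC): [MAIN] PC=5: HALT

Answer: 12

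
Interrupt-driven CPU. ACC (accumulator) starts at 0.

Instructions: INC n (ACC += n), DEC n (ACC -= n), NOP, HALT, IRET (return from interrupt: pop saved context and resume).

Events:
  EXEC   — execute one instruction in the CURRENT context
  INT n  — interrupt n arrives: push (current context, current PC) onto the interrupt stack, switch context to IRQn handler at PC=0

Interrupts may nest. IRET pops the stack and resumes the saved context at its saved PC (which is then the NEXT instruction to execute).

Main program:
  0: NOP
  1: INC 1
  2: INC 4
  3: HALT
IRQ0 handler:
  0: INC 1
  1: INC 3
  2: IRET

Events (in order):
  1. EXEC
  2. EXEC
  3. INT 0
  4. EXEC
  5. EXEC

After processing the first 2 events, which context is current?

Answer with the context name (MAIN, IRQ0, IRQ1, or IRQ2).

Answer: MAIN

Derivation:
Event 1 (EXEC): [MAIN] PC=0: NOP
Event 2 (EXEC): [MAIN] PC=1: INC 1 -> ACC=1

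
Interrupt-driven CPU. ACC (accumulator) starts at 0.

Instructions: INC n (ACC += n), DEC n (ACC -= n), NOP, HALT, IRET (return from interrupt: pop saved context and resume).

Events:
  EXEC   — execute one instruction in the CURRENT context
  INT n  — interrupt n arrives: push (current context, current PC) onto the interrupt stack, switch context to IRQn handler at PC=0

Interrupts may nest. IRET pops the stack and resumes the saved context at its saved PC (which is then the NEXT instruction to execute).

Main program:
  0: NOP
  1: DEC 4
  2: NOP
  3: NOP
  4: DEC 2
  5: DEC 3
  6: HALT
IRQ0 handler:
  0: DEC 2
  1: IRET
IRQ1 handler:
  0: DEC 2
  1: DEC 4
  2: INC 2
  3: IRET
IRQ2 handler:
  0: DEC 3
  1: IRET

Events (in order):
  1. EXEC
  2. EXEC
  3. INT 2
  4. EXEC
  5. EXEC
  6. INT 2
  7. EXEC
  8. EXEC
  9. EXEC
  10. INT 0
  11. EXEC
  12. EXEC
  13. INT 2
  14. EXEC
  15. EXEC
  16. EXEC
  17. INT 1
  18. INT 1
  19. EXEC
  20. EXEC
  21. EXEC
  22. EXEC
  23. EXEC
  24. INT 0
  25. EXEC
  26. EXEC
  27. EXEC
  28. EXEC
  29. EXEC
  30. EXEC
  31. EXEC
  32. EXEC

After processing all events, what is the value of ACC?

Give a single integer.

Event 1 (EXEC): [MAIN] PC=0: NOP
Event 2 (EXEC): [MAIN] PC=1: DEC 4 -> ACC=-4
Event 3 (INT 2): INT 2 arrives: push (MAIN, PC=2), enter IRQ2 at PC=0 (depth now 1)
Event 4 (EXEC): [IRQ2] PC=0: DEC 3 -> ACC=-7
Event 5 (EXEC): [IRQ2] PC=1: IRET -> resume MAIN at PC=2 (depth now 0)
Event 6 (INT 2): INT 2 arrives: push (MAIN, PC=2), enter IRQ2 at PC=0 (depth now 1)
Event 7 (EXEC): [IRQ2] PC=0: DEC 3 -> ACC=-10
Event 8 (EXEC): [IRQ2] PC=1: IRET -> resume MAIN at PC=2 (depth now 0)
Event 9 (EXEC): [MAIN] PC=2: NOP
Event 10 (INT 0): INT 0 arrives: push (MAIN, PC=3), enter IRQ0 at PC=0 (depth now 1)
Event 11 (EXEC): [IRQ0] PC=0: DEC 2 -> ACC=-12
Event 12 (EXEC): [IRQ0] PC=1: IRET -> resume MAIN at PC=3 (depth now 0)
Event 13 (INT 2): INT 2 arrives: push (MAIN, PC=3), enter IRQ2 at PC=0 (depth now 1)
Event 14 (EXEC): [IRQ2] PC=0: DEC 3 -> ACC=-15
Event 15 (EXEC): [IRQ2] PC=1: IRET -> resume MAIN at PC=3 (depth now 0)
Event 16 (EXEC): [MAIN] PC=3: NOP
Event 17 (INT 1): INT 1 arrives: push (MAIN, PC=4), enter IRQ1 at PC=0 (depth now 1)
Event 18 (INT 1): INT 1 arrives: push (IRQ1, PC=0), enter IRQ1 at PC=0 (depth now 2)
Event 19 (EXEC): [IRQ1] PC=0: DEC 2 -> ACC=-17
Event 20 (EXEC): [IRQ1] PC=1: DEC 4 -> ACC=-21
Event 21 (EXEC): [IRQ1] PC=2: INC 2 -> ACC=-19
Event 22 (EXEC): [IRQ1] PC=3: IRET -> resume IRQ1 at PC=0 (depth now 1)
Event 23 (EXEC): [IRQ1] PC=0: DEC 2 -> ACC=-21
Event 24 (INT 0): INT 0 arrives: push (IRQ1, PC=1), enter IRQ0 at PC=0 (depth now 2)
Event 25 (EXEC): [IRQ0] PC=0: DEC 2 -> ACC=-23
Event 26 (EXEC): [IRQ0] PC=1: IRET -> resume IRQ1 at PC=1 (depth now 1)
Event 27 (EXEC): [IRQ1] PC=1: DEC 4 -> ACC=-27
Event 28 (EXEC): [IRQ1] PC=2: INC 2 -> ACC=-25
Event 29 (EXEC): [IRQ1] PC=3: IRET -> resume MAIN at PC=4 (depth now 0)
Event 30 (EXEC): [MAIN] PC=4: DEC 2 -> ACC=-27
Event 31 (EXEC): [MAIN] PC=5: DEC 3 -> ACC=-30
Event 32 (EXEC): [MAIN] PC=6: HALT

Answer: -30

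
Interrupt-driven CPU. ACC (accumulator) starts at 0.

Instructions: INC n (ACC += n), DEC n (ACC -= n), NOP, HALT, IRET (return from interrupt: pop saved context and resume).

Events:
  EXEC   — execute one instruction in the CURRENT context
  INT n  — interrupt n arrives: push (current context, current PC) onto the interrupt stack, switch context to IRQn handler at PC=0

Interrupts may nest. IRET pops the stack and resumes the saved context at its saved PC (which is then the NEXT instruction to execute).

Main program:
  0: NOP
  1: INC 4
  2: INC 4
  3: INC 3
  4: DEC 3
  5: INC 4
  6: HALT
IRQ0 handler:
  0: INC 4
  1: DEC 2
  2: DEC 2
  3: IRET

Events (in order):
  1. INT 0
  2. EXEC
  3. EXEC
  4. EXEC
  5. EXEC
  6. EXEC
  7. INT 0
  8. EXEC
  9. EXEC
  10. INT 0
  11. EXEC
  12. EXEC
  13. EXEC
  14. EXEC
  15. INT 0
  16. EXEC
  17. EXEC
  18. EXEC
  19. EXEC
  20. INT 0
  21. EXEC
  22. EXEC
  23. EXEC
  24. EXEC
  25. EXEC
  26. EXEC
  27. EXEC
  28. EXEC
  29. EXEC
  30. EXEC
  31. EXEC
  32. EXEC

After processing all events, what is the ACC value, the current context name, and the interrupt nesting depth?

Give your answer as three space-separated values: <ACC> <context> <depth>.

Event 1 (INT 0): INT 0 arrives: push (MAIN, PC=0), enter IRQ0 at PC=0 (depth now 1)
Event 2 (EXEC): [IRQ0] PC=0: INC 4 -> ACC=4
Event 3 (EXEC): [IRQ0] PC=1: DEC 2 -> ACC=2
Event 4 (EXEC): [IRQ0] PC=2: DEC 2 -> ACC=0
Event 5 (EXEC): [IRQ0] PC=3: IRET -> resume MAIN at PC=0 (depth now 0)
Event 6 (EXEC): [MAIN] PC=0: NOP
Event 7 (INT 0): INT 0 arrives: push (MAIN, PC=1), enter IRQ0 at PC=0 (depth now 1)
Event 8 (EXEC): [IRQ0] PC=0: INC 4 -> ACC=4
Event 9 (EXEC): [IRQ0] PC=1: DEC 2 -> ACC=2
Event 10 (INT 0): INT 0 arrives: push (IRQ0, PC=2), enter IRQ0 at PC=0 (depth now 2)
Event 11 (EXEC): [IRQ0] PC=0: INC 4 -> ACC=6
Event 12 (EXEC): [IRQ0] PC=1: DEC 2 -> ACC=4
Event 13 (EXEC): [IRQ0] PC=2: DEC 2 -> ACC=2
Event 14 (EXEC): [IRQ0] PC=3: IRET -> resume IRQ0 at PC=2 (depth now 1)
Event 15 (INT 0): INT 0 arrives: push (IRQ0, PC=2), enter IRQ0 at PC=0 (depth now 2)
Event 16 (EXEC): [IRQ0] PC=0: INC 4 -> ACC=6
Event 17 (EXEC): [IRQ0] PC=1: DEC 2 -> ACC=4
Event 18 (EXEC): [IRQ0] PC=2: DEC 2 -> ACC=2
Event 19 (EXEC): [IRQ0] PC=3: IRET -> resume IRQ0 at PC=2 (depth now 1)
Event 20 (INT 0): INT 0 arrives: push (IRQ0, PC=2), enter IRQ0 at PC=0 (depth now 2)
Event 21 (EXEC): [IRQ0] PC=0: INC 4 -> ACC=6
Event 22 (EXEC): [IRQ0] PC=1: DEC 2 -> ACC=4
Event 23 (EXEC): [IRQ0] PC=2: DEC 2 -> ACC=2
Event 24 (EXEC): [IRQ0] PC=3: IRET -> resume IRQ0 at PC=2 (depth now 1)
Event 25 (EXEC): [IRQ0] PC=2: DEC 2 -> ACC=0
Event 26 (EXEC): [IRQ0] PC=3: IRET -> resume MAIN at PC=1 (depth now 0)
Event 27 (EXEC): [MAIN] PC=1: INC 4 -> ACC=4
Event 28 (EXEC): [MAIN] PC=2: INC 4 -> ACC=8
Event 29 (EXEC): [MAIN] PC=3: INC 3 -> ACC=11
Event 30 (EXEC): [MAIN] PC=4: DEC 3 -> ACC=8
Event 31 (EXEC): [MAIN] PC=5: INC 4 -> ACC=12
Event 32 (EXEC): [MAIN] PC=6: HALT

Answer: 12 MAIN 0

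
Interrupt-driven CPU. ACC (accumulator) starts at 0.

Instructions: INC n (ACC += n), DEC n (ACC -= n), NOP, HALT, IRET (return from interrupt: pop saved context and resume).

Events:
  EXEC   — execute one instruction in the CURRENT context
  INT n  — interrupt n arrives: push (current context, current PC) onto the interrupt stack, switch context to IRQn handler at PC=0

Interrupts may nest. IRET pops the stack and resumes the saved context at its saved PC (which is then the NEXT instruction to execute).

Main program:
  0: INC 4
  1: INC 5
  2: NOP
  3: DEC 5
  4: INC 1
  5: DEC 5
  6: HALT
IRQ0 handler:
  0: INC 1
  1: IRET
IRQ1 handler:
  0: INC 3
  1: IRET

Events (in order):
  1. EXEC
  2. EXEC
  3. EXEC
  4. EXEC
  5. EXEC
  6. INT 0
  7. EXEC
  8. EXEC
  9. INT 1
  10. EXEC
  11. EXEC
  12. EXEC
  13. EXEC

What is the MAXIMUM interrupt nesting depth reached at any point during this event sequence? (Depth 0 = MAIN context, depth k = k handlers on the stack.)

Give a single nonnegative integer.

Answer: 1

Derivation:
Event 1 (EXEC): [MAIN] PC=0: INC 4 -> ACC=4 [depth=0]
Event 2 (EXEC): [MAIN] PC=1: INC 5 -> ACC=9 [depth=0]
Event 3 (EXEC): [MAIN] PC=2: NOP [depth=0]
Event 4 (EXEC): [MAIN] PC=3: DEC 5 -> ACC=4 [depth=0]
Event 5 (EXEC): [MAIN] PC=4: INC 1 -> ACC=5 [depth=0]
Event 6 (INT 0): INT 0 arrives: push (MAIN, PC=5), enter IRQ0 at PC=0 (depth now 1) [depth=1]
Event 7 (EXEC): [IRQ0] PC=0: INC 1 -> ACC=6 [depth=1]
Event 8 (EXEC): [IRQ0] PC=1: IRET -> resume MAIN at PC=5 (depth now 0) [depth=0]
Event 9 (INT 1): INT 1 arrives: push (MAIN, PC=5), enter IRQ1 at PC=0 (depth now 1) [depth=1]
Event 10 (EXEC): [IRQ1] PC=0: INC 3 -> ACC=9 [depth=1]
Event 11 (EXEC): [IRQ1] PC=1: IRET -> resume MAIN at PC=5 (depth now 0) [depth=0]
Event 12 (EXEC): [MAIN] PC=5: DEC 5 -> ACC=4 [depth=0]
Event 13 (EXEC): [MAIN] PC=6: HALT [depth=0]
Max depth observed: 1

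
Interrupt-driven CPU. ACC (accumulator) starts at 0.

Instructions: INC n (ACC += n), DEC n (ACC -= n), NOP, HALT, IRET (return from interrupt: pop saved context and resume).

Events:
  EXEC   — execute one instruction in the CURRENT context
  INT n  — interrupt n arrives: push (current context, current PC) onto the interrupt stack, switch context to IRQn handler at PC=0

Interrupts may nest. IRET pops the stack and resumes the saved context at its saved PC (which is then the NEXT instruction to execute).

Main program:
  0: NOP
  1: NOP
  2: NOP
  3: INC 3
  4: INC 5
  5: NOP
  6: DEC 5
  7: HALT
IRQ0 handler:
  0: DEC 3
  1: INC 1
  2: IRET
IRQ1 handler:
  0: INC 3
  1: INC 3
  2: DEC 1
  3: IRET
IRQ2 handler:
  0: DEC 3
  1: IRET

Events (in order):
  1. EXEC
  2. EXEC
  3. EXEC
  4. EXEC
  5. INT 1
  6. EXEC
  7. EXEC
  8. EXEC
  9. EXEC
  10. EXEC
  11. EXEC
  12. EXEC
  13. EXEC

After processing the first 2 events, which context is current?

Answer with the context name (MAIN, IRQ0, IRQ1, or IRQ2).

Event 1 (EXEC): [MAIN] PC=0: NOP
Event 2 (EXEC): [MAIN] PC=1: NOP

Answer: MAIN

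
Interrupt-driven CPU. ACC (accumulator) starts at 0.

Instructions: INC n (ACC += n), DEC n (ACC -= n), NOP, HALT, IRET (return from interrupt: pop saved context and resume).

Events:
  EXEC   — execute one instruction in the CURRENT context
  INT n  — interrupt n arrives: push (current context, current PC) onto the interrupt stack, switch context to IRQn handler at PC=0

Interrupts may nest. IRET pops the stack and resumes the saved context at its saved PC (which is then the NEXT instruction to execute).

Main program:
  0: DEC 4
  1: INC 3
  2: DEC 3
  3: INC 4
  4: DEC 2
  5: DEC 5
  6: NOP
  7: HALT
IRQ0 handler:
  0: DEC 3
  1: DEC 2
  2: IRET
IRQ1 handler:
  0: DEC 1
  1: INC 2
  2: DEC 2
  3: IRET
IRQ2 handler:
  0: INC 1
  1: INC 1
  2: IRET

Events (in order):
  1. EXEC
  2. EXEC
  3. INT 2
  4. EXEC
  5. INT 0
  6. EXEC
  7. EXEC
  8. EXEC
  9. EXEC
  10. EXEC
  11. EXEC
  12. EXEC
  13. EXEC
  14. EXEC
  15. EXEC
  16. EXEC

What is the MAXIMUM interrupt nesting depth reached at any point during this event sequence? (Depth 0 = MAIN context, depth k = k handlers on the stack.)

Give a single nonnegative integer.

Answer: 2

Derivation:
Event 1 (EXEC): [MAIN] PC=0: DEC 4 -> ACC=-4 [depth=0]
Event 2 (EXEC): [MAIN] PC=1: INC 3 -> ACC=-1 [depth=0]
Event 3 (INT 2): INT 2 arrives: push (MAIN, PC=2), enter IRQ2 at PC=0 (depth now 1) [depth=1]
Event 4 (EXEC): [IRQ2] PC=0: INC 1 -> ACC=0 [depth=1]
Event 5 (INT 0): INT 0 arrives: push (IRQ2, PC=1), enter IRQ0 at PC=0 (depth now 2) [depth=2]
Event 6 (EXEC): [IRQ0] PC=0: DEC 3 -> ACC=-3 [depth=2]
Event 7 (EXEC): [IRQ0] PC=1: DEC 2 -> ACC=-5 [depth=2]
Event 8 (EXEC): [IRQ0] PC=2: IRET -> resume IRQ2 at PC=1 (depth now 1) [depth=1]
Event 9 (EXEC): [IRQ2] PC=1: INC 1 -> ACC=-4 [depth=1]
Event 10 (EXEC): [IRQ2] PC=2: IRET -> resume MAIN at PC=2 (depth now 0) [depth=0]
Event 11 (EXEC): [MAIN] PC=2: DEC 3 -> ACC=-7 [depth=0]
Event 12 (EXEC): [MAIN] PC=3: INC 4 -> ACC=-3 [depth=0]
Event 13 (EXEC): [MAIN] PC=4: DEC 2 -> ACC=-5 [depth=0]
Event 14 (EXEC): [MAIN] PC=5: DEC 5 -> ACC=-10 [depth=0]
Event 15 (EXEC): [MAIN] PC=6: NOP [depth=0]
Event 16 (EXEC): [MAIN] PC=7: HALT [depth=0]
Max depth observed: 2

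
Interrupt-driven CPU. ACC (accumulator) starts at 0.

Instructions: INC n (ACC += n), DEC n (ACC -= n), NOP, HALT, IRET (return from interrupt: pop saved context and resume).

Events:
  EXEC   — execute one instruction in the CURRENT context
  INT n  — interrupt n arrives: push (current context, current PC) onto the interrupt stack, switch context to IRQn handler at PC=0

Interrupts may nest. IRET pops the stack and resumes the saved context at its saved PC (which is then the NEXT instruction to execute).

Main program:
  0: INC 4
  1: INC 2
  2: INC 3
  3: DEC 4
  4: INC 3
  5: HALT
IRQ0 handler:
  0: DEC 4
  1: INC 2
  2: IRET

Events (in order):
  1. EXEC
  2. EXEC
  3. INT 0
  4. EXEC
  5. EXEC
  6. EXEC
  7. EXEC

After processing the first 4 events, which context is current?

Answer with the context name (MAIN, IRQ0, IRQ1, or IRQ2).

Answer: IRQ0

Derivation:
Event 1 (EXEC): [MAIN] PC=0: INC 4 -> ACC=4
Event 2 (EXEC): [MAIN] PC=1: INC 2 -> ACC=6
Event 3 (INT 0): INT 0 arrives: push (MAIN, PC=2), enter IRQ0 at PC=0 (depth now 1)
Event 4 (EXEC): [IRQ0] PC=0: DEC 4 -> ACC=2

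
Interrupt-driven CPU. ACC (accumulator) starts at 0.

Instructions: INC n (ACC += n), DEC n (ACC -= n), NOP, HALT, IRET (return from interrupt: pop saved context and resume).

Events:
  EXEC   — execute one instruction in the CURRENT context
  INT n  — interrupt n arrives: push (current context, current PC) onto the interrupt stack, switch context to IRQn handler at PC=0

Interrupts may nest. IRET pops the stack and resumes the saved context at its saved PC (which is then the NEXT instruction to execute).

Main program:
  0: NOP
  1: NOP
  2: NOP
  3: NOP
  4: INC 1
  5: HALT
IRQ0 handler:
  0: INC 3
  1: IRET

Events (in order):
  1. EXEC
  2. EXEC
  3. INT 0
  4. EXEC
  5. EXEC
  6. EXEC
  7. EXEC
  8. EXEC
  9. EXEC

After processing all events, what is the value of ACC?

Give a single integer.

Answer: 4

Derivation:
Event 1 (EXEC): [MAIN] PC=0: NOP
Event 2 (EXEC): [MAIN] PC=1: NOP
Event 3 (INT 0): INT 0 arrives: push (MAIN, PC=2), enter IRQ0 at PC=0 (depth now 1)
Event 4 (EXEC): [IRQ0] PC=0: INC 3 -> ACC=3
Event 5 (EXEC): [IRQ0] PC=1: IRET -> resume MAIN at PC=2 (depth now 0)
Event 6 (EXEC): [MAIN] PC=2: NOP
Event 7 (EXEC): [MAIN] PC=3: NOP
Event 8 (EXEC): [MAIN] PC=4: INC 1 -> ACC=4
Event 9 (EXEC): [MAIN] PC=5: HALT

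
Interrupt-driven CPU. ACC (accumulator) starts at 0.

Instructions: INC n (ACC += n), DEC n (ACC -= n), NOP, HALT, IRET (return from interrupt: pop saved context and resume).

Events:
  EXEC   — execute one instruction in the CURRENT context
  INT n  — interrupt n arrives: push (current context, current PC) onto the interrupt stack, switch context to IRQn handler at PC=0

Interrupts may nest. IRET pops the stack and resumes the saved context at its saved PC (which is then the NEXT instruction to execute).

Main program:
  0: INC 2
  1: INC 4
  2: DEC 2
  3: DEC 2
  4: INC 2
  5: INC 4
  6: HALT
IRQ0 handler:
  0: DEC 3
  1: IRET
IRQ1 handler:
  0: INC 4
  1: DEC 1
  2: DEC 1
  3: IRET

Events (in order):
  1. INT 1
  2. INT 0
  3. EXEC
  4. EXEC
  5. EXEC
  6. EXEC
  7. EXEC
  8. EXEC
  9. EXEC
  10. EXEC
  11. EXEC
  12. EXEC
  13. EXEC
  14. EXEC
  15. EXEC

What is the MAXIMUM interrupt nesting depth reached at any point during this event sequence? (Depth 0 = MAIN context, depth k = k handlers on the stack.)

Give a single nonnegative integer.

Answer: 2

Derivation:
Event 1 (INT 1): INT 1 arrives: push (MAIN, PC=0), enter IRQ1 at PC=0 (depth now 1) [depth=1]
Event 2 (INT 0): INT 0 arrives: push (IRQ1, PC=0), enter IRQ0 at PC=0 (depth now 2) [depth=2]
Event 3 (EXEC): [IRQ0] PC=0: DEC 3 -> ACC=-3 [depth=2]
Event 4 (EXEC): [IRQ0] PC=1: IRET -> resume IRQ1 at PC=0 (depth now 1) [depth=1]
Event 5 (EXEC): [IRQ1] PC=0: INC 4 -> ACC=1 [depth=1]
Event 6 (EXEC): [IRQ1] PC=1: DEC 1 -> ACC=0 [depth=1]
Event 7 (EXEC): [IRQ1] PC=2: DEC 1 -> ACC=-1 [depth=1]
Event 8 (EXEC): [IRQ1] PC=3: IRET -> resume MAIN at PC=0 (depth now 0) [depth=0]
Event 9 (EXEC): [MAIN] PC=0: INC 2 -> ACC=1 [depth=0]
Event 10 (EXEC): [MAIN] PC=1: INC 4 -> ACC=5 [depth=0]
Event 11 (EXEC): [MAIN] PC=2: DEC 2 -> ACC=3 [depth=0]
Event 12 (EXEC): [MAIN] PC=3: DEC 2 -> ACC=1 [depth=0]
Event 13 (EXEC): [MAIN] PC=4: INC 2 -> ACC=3 [depth=0]
Event 14 (EXEC): [MAIN] PC=5: INC 4 -> ACC=7 [depth=0]
Event 15 (EXEC): [MAIN] PC=6: HALT [depth=0]
Max depth observed: 2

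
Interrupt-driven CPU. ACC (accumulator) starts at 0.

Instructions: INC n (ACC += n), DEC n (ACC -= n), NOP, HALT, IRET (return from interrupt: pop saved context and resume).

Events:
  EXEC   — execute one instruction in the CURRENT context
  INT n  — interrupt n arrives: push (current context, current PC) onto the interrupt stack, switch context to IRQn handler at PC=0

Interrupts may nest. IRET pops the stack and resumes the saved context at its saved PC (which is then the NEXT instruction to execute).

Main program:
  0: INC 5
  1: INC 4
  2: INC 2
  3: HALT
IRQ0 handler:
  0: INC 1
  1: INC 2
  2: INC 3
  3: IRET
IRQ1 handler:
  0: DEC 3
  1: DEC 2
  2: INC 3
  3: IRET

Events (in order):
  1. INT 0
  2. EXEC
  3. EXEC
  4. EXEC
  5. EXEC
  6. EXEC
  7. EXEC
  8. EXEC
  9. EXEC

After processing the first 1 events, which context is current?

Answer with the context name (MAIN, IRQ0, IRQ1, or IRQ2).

Event 1 (INT 0): INT 0 arrives: push (MAIN, PC=0), enter IRQ0 at PC=0 (depth now 1)

Answer: IRQ0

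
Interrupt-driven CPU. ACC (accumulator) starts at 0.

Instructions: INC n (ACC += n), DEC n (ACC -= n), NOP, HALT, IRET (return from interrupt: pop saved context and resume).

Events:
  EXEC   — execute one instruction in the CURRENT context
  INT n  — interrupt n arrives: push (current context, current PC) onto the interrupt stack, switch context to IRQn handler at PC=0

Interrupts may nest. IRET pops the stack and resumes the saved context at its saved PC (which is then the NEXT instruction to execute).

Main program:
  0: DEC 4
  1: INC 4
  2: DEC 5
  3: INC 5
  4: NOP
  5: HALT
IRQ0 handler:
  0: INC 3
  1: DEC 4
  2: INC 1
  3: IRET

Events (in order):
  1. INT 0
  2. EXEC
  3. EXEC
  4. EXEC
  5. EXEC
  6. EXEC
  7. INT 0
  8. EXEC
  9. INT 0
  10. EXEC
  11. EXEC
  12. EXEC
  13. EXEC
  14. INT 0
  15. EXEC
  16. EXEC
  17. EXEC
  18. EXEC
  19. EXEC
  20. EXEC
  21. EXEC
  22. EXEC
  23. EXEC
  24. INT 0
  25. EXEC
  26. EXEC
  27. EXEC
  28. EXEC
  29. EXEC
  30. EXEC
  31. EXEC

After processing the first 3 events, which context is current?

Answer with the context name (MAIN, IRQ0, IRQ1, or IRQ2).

Event 1 (INT 0): INT 0 arrives: push (MAIN, PC=0), enter IRQ0 at PC=0 (depth now 1)
Event 2 (EXEC): [IRQ0] PC=0: INC 3 -> ACC=3
Event 3 (EXEC): [IRQ0] PC=1: DEC 4 -> ACC=-1

Answer: IRQ0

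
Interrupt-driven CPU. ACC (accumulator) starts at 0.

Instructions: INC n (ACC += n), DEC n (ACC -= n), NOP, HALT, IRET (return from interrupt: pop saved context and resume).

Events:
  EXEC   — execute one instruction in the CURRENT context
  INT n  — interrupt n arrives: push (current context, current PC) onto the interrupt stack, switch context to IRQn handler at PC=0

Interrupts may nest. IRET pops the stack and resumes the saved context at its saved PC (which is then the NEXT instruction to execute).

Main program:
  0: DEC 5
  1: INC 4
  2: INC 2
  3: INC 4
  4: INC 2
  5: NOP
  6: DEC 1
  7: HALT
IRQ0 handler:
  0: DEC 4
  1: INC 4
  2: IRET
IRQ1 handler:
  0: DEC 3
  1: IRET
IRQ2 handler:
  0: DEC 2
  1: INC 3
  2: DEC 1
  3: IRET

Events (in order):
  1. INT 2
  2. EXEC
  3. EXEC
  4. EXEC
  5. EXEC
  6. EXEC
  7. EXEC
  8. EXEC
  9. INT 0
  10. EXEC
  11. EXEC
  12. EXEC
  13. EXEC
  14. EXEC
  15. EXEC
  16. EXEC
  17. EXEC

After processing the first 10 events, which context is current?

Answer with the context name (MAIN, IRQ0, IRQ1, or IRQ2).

Event 1 (INT 2): INT 2 arrives: push (MAIN, PC=0), enter IRQ2 at PC=0 (depth now 1)
Event 2 (EXEC): [IRQ2] PC=0: DEC 2 -> ACC=-2
Event 3 (EXEC): [IRQ2] PC=1: INC 3 -> ACC=1
Event 4 (EXEC): [IRQ2] PC=2: DEC 1 -> ACC=0
Event 5 (EXEC): [IRQ2] PC=3: IRET -> resume MAIN at PC=0 (depth now 0)
Event 6 (EXEC): [MAIN] PC=0: DEC 5 -> ACC=-5
Event 7 (EXEC): [MAIN] PC=1: INC 4 -> ACC=-1
Event 8 (EXEC): [MAIN] PC=2: INC 2 -> ACC=1
Event 9 (INT 0): INT 0 arrives: push (MAIN, PC=3), enter IRQ0 at PC=0 (depth now 1)
Event 10 (EXEC): [IRQ0] PC=0: DEC 4 -> ACC=-3

Answer: IRQ0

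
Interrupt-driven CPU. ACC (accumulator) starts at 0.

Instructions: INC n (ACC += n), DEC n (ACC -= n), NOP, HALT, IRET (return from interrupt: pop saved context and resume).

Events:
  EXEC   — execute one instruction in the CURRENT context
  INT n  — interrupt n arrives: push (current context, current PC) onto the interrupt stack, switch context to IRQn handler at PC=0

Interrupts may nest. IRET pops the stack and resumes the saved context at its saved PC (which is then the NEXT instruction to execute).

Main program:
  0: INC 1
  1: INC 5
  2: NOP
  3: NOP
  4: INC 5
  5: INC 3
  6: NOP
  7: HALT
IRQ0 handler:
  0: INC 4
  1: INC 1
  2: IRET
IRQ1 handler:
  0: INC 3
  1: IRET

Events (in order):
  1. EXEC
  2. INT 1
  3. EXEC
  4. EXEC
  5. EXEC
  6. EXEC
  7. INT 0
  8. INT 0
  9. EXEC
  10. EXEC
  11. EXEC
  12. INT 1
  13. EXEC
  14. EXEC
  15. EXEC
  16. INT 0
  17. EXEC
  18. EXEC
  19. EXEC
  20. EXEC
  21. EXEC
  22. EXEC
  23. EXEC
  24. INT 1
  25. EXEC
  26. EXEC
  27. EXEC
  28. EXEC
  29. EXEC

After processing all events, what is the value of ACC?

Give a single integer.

Event 1 (EXEC): [MAIN] PC=0: INC 1 -> ACC=1
Event 2 (INT 1): INT 1 arrives: push (MAIN, PC=1), enter IRQ1 at PC=0 (depth now 1)
Event 3 (EXEC): [IRQ1] PC=0: INC 3 -> ACC=4
Event 4 (EXEC): [IRQ1] PC=1: IRET -> resume MAIN at PC=1 (depth now 0)
Event 5 (EXEC): [MAIN] PC=1: INC 5 -> ACC=9
Event 6 (EXEC): [MAIN] PC=2: NOP
Event 7 (INT 0): INT 0 arrives: push (MAIN, PC=3), enter IRQ0 at PC=0 (depth now 1)
Event 8 (INT 0): INT 0 arrives: push (IRQ0, PC=0), enter IRQ0 at PC=0 (depth now 2)
Event 9 (EXEC): [IRQ0] PC=0: INC 4 -> ACC=13
Event 10 (EXEC): [IRQ0] PC=1: INC 1 -> ACC=14
Event 11 (EXEC): [IRQ0] PC=2: IRET -> resume IRQ0 at PC=0 (depth now 1)
Event 12 (INT 1): INT 1 arrives: push (IRQ0, PC=0), enter IRQ1 at PC=0 (depth now 2)
Event 13 (EXEC): [IRQ1] PC=0: INC 3 -> ACC=17
Event 14 (EXEC): [IRQ1] PC=1: IRET -> resume IRQ0 at PC=0 (depth now 1)
Event 15 (EXEC): [IRQ0] PC=0: INC 4 -> ACC=21
Event 16 (INT 0): INT 0 arrives: push (IRQ0, PC=1), enter IRQ0 at PC=0 (depth now 2)
Event 17 (EXEC): [IRQ0] PC=0: INC 4 -> ACC=25
Event 18 (EXEC): [IRQ0] PC=1: INC 1 -> ACC=26
Event 19 (EXEC): [IRQ0] PC=2: IRET -> resume IRQ0 at PC=1 (depth now 1)
Event 20 (EXEC): [IRQ0] PC=1: INC 1 -> ACC=27
Event 21 (EXEC): [IRQ0] PC=2: IRET -> resume MAIN at PC=3 (depth now 0)
Event 22 (EXEC): [MAIN] PC=3: NOP
Event 23 (EXEC): [MAIN] PC=4: INC 5 -> ACC=32
Event 24 (INT 1): INT 1 arrives: push (MAIN, PC=5), enter IRQ1 at PC=0 (depth now 1)
Event 25 (EXEC): [IRQ1] PC=0: INC 3 -> ACC=35
Event 26 (EXEC): [IRQ1] PC=1: IRET -> resume MAIN at PC=5 (depth now 0)
Event 27 (EXEC): [MAIN] PC=5: INC 3 -> ACC=38
Event 28 (EXEC): [MAIN] PC=6: NOP
Event 29 (EXEC): [MAIN] PC=7: HALT

Answer: 38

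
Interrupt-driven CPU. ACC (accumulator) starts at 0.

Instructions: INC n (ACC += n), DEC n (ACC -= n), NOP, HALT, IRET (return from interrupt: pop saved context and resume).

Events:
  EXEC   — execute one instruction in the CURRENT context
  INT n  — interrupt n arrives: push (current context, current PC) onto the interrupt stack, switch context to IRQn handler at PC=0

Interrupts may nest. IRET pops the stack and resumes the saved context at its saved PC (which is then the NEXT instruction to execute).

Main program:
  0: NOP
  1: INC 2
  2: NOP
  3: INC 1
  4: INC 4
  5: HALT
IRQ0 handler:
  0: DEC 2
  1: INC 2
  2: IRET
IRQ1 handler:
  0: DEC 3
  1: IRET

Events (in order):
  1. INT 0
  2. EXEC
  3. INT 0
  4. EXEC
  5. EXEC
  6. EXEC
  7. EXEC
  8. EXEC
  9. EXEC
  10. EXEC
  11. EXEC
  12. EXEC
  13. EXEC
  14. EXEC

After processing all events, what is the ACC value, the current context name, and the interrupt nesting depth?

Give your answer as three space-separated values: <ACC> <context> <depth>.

Answer: 7 MAIN 0

Derivation:
Event 1 (INT 0): INT 0 arrives: push (MAIN, PC=0), enter IRQ0 at PC=0 (depth now 1)
Event 2 (EXEC): [IRQ0] PC=0: DEC 2 -> ACC=-2
Event 3 (INT 0): INT 0 arrives: push (IRQ0, PC=1), enter IRQ0 at PC=0 (depth now 2)
Event 4 (EXEC): [IRQ0] PC=0: DEC 2 -> ACC=-4
Event 5 (EXEC): [IRQ0] PC=1: INC 2 -> ACC=-2
Event 6 (EXEC): [IRQ0] PC=2: IRET -> resume IRQ0 at PC=1 (depth now 1)
Event 7 (EXEC): [IRQ0] PC=1: INC 2 -> ACC=0
Event 8 (EXEC): [IRQ0] PC=2: IRET -> resume MAIN at PC=0 (depth now 0)
Event 9 (EXEC): [MAIN] PC=0: NOP
Event 10 (EXEC): [MAIN] PC=1: INC 2 -> ACC=2
Event 11 (EXEC): [MAIN] PC=2: NOP
Event 12 (EXEC): [MAIN] PC=3: INC 1 -> ACC=3
Event 13 (EXEC): [MAIN] PC=4: INC 4 -> ACC=7
Event 14 (EXEC): [MAIN] PC=5: HALT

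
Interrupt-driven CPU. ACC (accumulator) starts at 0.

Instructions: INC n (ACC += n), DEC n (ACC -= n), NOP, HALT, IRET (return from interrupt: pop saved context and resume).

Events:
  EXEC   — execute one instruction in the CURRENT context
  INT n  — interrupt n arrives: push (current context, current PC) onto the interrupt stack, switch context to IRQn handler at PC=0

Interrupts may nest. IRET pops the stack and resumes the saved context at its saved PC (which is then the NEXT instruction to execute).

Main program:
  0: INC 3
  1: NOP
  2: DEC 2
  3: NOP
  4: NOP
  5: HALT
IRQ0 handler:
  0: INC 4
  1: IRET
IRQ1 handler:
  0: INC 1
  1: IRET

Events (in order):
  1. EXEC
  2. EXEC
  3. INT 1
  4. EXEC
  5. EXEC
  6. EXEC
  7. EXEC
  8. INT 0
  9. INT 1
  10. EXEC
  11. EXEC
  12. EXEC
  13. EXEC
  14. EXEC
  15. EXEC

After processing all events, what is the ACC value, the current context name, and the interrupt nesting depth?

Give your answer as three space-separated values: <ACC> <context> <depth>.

Answer: 7 MAIN 0

Derivation:
Event 1 (EXEC): [MAIN] PC=0: INC 3 -> ACC=3
Event 2 (EXEC): [MAIN] PC=1: NOP
Event 3 (INT 1): INT 1 arrives: push (MAIN, PC=2), enter IRQ1 at PC=0 (depth now 1)
Event 4 (EXEC): [IRQ1] PC=0: INC 1 -> ACC=4
Event 5 (EXEC): [IRQ1] PC=1: IRET -> resume MAIN at PC=2 (depth now 0)
Event 6 (EXEC): [MAIN] PC=2: DEC 2 -> ACC=2
Event 7 (EXEC): [MAIN] PC=3: NOP
Event 8 (INT 0): INT 0 arrives: push (MAIN, PC=4), enter IRQ0 at PC=0 (depth now 1)
Event 9 (INT 1): INT 1 arrives: push (IRQ0, PC=0), enter IRQ1 at PC=0 (depth now 2)
Event 10 (EXEC): [IRQ1] PC=0: INC 1 -> ACC=3
Event 11 (EXEC): [IRQ1] PC=1: IRET -> resume IRQ0 at PC=0 (depth now 1)
Event 12 (EXEC): [IRQ0] PC=0: INC 4 -> ACC=7
Event 13 (EXEC): [IRQ0] PC=1: IRET -> resume MAIN at PC=4 (depth now 0)
Event 14 (EXEC): [MAIN] PC=4: NOP
Event 15 (EXEC): [MAIN] PC=5: HALT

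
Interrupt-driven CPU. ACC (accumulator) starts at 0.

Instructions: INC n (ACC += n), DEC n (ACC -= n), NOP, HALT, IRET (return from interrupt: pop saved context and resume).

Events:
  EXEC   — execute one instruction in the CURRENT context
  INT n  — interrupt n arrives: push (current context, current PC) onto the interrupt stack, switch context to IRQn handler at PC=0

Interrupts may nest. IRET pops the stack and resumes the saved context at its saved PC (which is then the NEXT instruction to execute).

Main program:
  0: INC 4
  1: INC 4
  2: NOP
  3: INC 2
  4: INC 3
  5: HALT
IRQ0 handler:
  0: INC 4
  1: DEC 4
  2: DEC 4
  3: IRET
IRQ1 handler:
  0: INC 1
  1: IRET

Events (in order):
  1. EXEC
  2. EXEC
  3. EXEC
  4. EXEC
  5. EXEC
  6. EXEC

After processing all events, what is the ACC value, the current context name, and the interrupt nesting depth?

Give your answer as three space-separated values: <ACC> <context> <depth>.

Answer: 13 MAIN 0

Derivation:
Event 1 (EXEC): [MAIN] PC=0: INC 4 -> ACC=4
Event 2 (EXEC): [MAIN] PC=1: INC 4 -> ACC=8
Event 3 (EXEC): [MAIN] PC=2: NOP
Event 4 (EXEC): [MAIN] PC=3: INC 2 -> ACC=10
Event 5 (EXEC): [MAIN] PC=4: INC 3 -> ACC=13
Event 6 (EXEC): [MAIN] PC=5: HALT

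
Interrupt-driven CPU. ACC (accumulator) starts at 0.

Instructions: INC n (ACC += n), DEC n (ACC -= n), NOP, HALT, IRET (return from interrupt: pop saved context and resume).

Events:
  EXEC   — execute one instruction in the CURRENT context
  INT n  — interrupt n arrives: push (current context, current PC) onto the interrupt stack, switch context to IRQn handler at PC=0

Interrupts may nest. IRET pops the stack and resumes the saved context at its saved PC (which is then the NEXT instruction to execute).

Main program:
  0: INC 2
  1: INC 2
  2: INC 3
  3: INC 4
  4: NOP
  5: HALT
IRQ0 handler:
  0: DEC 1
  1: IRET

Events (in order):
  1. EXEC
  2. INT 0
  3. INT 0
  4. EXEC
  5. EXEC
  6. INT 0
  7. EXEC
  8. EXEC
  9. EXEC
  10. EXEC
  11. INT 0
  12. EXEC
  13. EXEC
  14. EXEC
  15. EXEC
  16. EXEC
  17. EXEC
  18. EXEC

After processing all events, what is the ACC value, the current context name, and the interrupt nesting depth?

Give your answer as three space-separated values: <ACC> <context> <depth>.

Event 1 (EXEC): [MAIN] PC=0: INC 2 -> ACC=2
Event 2 (INT 0): INT 0 arrives: push (MAIN, PC=1), enter IRQ0 at PC=0 (depth now 1)
Event 3 (INT 0): INT 0 arrives: push (IRQ0, PC=0), enter IRQ0 at PC=0 (depth now 2)
Event 4 (EXEC): [IRQ0] PC=0: DEC 1 -> ACC=1
Event 5 (EXEC): [IRQ0] PC=1: IRET -> resume IRQ0 at PC=0 (depth now 1)
Event 6 (INT 0): INT 0 arrives: push (IRQ0, PC=0), enter IRQ0 at PC=0 (depth now 2)
Event 7 (EXEC): [IRQ0] PC=0: DEC 1 -> ACC=0
Event 8 (EXEC): [IRQ0] PC=1: IRET -> resume IRQ0 at PC=0 (depth now 1)
Event 9 (EXEC): [IRQ0] PC=0: DEC 1 -> ACC=-1
Event 10 (EXEC): [IRQ0] PC=1: IRET -> resume MAIN at PC=1 (depth now 0)
Event 11 (INT 0): INT 0 arrives: push (MAIN, PC=1), enter IRQ0 at PC=0 (depth now 1)
Event 12 (EXEC): [IRQ0] PC=0: DEC 1 -> ACC=-2
Event 13 (EXEC): [IRQ0] PC=1: IRET -> resume MAIN at PC=1 (depth now 0)
Event 14 (EXEC): [MAIN] PC=1: INC 2 -> ACC=0
Event 15 (EXEC): [MAIN] PC=2: INC 3 -> ACC=3
Event 16 (EXEC): [MAIN] PC=3: INC 4 -> ACC=7
Event 17 (EXEC): [MAIN] PC=4: NOP
Event 18 (EXEC): [MAIN] PC=5: HALT

Answer: 7 MAIN 0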